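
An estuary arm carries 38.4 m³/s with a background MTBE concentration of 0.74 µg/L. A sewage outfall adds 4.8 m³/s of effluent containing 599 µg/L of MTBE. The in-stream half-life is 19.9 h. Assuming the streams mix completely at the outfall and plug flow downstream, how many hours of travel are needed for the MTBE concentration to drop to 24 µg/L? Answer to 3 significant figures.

29.6 h

Mixed concentration C = ΣQC/ΣQ = (38.40·0.7400 + 4.800·599.0) / 43.20 = 2904/43.20 = 67.21 µg/L.
Half-life 19.9 h → k = ln 2 / 19.9 = 0.03483 h⁻¹ = 0.8360 d⁻¹.
67.21·exp(−k·t) = 24 → t = ln(67.21/24)/k = 106400 s = 29.57 h.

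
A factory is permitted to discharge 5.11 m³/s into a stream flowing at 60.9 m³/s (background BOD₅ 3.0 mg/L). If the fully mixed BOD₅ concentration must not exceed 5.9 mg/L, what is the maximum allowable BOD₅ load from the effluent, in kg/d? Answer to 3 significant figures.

Mass balance at the limit: 60.90·3.000 + 5.110·Cₑ = 66.01·5.9 → Cₑ = 40.46 mg/L.
Load = 5.110 m³/s × 40.46 g/m³ × 86 400 s/d = 17860 kg/d.

17900 kg/d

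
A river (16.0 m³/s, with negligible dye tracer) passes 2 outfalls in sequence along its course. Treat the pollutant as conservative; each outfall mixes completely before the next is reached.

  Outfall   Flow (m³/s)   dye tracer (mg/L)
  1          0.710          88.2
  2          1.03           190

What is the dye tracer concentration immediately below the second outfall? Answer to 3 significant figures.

14.6 mg/L

Below outfall 1: Q → 16.71 m³/s, C = (16.00·0 + 0.7100·88.20)/16.71 = 3.748 mg/L.
Below outfall 2: Q → 17.74 m³/s, C = (16.71·3.748 + 1.030·190.0)/17.74 = 14.56 mg/L.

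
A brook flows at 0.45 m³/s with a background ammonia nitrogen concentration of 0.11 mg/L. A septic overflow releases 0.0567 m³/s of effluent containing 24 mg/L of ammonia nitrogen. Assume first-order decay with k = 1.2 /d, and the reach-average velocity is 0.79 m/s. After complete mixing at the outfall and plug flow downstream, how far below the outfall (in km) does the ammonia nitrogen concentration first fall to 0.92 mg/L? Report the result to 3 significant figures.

63.0 km

Conservation of mass: C = (0.4500·0.1100 + 0.05670·24.00) / 0.5067 = 1.410/0.5067 = 2.783 mg/L.
Set 2.783·exp(−k·t) = 0.92 → t = ln(2.783/0.92)/k = 79710 s = 22.14 h.
Distance = v·t = 0.79·79710 = 62970 m = 62.97 km.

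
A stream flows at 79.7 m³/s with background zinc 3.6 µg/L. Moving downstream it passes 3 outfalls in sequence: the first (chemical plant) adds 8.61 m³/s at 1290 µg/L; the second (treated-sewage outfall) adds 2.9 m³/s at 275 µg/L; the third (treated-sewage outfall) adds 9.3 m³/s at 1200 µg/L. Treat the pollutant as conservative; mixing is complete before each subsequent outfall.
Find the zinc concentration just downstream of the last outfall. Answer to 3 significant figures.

232 µg/L

After outfall 1: Q = 79.70 + 8.610 = 88.31 m³/s; C = (79.70·3.600 + 8.610·1290)/88.31 = 129.0 µg/L.
After outfall 2: Q = 88.31 + 2.900 = 91.21 m³/s; C = (88.31·129.0 + 2.900·275.0)/91.21 = 133.7 µg/L.
After outfall 3: Q = 91.21 + 9.300 = 100.5 m³/s; C = (91.21·133.7 + 9.300·1200)/100.5 = 232.3 µg/L.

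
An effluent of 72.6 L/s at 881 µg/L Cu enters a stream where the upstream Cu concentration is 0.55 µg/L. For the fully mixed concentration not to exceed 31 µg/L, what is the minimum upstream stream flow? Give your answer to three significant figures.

2030 L/s

Set C_mix = 31: (Q·0.5500 + 72.60·881.0) / (Q + 72.60) = 31
→ Q = 72.60·(881.0 − 31)/(31 − 0.5500) = 2027 L/s.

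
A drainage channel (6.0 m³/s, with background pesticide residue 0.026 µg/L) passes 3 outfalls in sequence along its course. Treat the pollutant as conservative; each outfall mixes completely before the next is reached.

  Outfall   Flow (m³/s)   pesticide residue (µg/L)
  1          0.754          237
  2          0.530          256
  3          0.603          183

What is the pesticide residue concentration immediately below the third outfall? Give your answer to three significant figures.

Outfall 1: combined Q = 6.754 m³/s; C = (6.000·0.02600 + 0.7540·237.0)/6.754 = 26.48 µg/L.
Outfall 2: combined Q = 7.284 m³/s; C = (6.754·26.48 + 0.5300·256.0)/7.284 = 43.18 µg/L.
Outfall 3: combined Q = 7.887 m³/s; C = (7.284·43.18 + 0.6030·183.0)/7.887 = 53.87 µg/L.

53.9 µg/L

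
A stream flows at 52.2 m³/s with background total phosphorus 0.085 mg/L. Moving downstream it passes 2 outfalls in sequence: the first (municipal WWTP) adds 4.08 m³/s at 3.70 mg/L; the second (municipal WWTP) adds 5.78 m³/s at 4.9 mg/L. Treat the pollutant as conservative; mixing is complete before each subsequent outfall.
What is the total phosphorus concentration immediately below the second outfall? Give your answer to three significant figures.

0.771 mg/L

Below outfall 1: Q → 56.28 m³/s, C = (52.20·0.08500 + 4.080·3.700)/56.28 = 0.3471 mg/L.
Below outfall 2: Q → 62.06 m³/s, C = (56.28·0.3471 + 5.780·4.900)/62.06 = 0.7711 mg/L.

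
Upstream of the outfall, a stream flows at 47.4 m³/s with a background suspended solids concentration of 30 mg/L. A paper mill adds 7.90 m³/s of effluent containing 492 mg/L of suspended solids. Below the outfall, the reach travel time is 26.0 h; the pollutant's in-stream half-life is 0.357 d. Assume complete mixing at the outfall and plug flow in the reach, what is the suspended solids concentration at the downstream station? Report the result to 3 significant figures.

11.7 mg/L

Mixed concentration C = ΣQC/ΣQ = (47.40·30.00 + 7.900·492.0) / 55.30 = 5309/55.30 = 96.00 mg/L.
Half-life 0.357 d → k = ln 2 / 0.357 = 1.942 d⁻¹.
First-order decay: C = 96.00·exp(−k·t) = 96.00·0.1220 = 11.72 mg/L.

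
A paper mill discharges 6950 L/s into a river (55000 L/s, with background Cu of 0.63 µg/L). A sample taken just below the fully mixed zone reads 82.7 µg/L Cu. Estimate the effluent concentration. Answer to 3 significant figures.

732 µg/L

Mass balance: 55000·0.6300 + 6950·Cₑ = 61950·82.70
→ Cₑ = (61950·82.70 − 55000·0.6300) / 6950 = 732.2 µg/L.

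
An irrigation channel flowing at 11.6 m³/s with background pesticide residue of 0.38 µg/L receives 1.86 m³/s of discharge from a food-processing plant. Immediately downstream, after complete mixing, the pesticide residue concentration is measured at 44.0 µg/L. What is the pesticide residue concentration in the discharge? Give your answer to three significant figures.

316 µg/L

Mass balance: 11.60·0.3800 + 1.860·Cₑ = 13.46·44.00
→ Cₑ = (13.46·44.00 − 11.60·0.3800) / 1.860 = 316.0 µg/L.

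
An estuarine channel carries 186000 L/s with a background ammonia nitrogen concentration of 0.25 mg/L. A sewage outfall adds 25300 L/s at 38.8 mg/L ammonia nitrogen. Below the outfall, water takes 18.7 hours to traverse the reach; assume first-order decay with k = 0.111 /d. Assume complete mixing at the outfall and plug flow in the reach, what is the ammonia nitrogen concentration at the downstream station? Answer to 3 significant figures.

Conservation of mass: C = (186000·0.2500 + 25300·38.80) / 211300 = 1028000/211300 = 4.866 mg/L.
First-order decay: C = 4.866·exp(−k·t) = 4.866·0.9171 = 4.463 mg/L.

4.46 mg/L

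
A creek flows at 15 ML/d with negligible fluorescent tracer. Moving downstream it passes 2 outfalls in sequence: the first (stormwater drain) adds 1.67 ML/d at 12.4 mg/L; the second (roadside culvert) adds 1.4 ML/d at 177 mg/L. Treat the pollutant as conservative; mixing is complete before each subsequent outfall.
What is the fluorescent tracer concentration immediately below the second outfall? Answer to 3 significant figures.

Outfall 1: combined Q = 16.67 ML/d; C = (15.00·0 + 1.670·12.40)/16.67 = 1.242 mg/L.
Outfall 2: combined Q = 18.07 ML/d; C = (16.67·1.242 + 1.400·177.0)/18.07 = 14.86 mg/L.

14.9 mg/L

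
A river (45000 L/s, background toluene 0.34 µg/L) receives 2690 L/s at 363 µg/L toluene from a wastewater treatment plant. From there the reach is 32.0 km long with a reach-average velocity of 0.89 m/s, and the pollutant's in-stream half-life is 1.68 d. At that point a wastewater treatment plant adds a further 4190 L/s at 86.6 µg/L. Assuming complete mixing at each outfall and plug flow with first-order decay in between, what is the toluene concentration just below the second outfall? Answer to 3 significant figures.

Flow-weighted average: C = (45000·0.3400 + 2690·363.0) / 47690 = 991800/47690 = 20.80 µg/L; combined flow 47690 L/s.
Travel time t = 32.0·1000 / 0.89 = 35960 s = 9.988 h.
Half-life 1.68 d → k = ln 2 / 1.68 = 0.4126 d⁻¹.
Applying C = C₀e^(−kt): 20.80 × 0.8422 = 17.52 µg/L.
At the second outfall, C = (47690·17.52 + 4190·86.60) / (47690 + 4190) = 23.09 µg/L.

23.1 µg/L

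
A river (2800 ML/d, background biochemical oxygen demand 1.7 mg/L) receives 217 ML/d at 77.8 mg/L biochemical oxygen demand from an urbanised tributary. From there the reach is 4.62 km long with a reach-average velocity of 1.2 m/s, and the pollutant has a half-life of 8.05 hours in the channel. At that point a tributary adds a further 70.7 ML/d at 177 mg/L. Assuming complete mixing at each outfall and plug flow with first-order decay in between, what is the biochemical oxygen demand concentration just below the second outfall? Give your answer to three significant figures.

10.4 mg/L

After mixing, C = (2800·1.700 + 217.0·77.80) / 3017 = 21640/3017 = 7.174 mg/L; combined flow 3017 ML/d.
Travel time t = 4.62·1000 / 1.2 = 3850 s = 1.069 h.
Half-life 8.05 h → k = ln 2 / 8.05 = 0.08611 h⁻¹ = 2.067 d⁻¹.
Decay over the reach: 7.174·exp(−kt) = 7.174·0.9120 = 6.542 mg/L.
At the second outfall, C = (3017·6.542 + 70.70·177.0) / (3017 + 70.70) = 10.45 mg/L.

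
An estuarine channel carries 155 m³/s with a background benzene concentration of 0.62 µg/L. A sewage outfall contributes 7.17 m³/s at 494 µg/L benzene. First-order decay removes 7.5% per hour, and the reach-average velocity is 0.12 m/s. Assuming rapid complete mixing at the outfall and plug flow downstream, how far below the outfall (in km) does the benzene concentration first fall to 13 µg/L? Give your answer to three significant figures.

Conservation of mass: C = (155.0·0.6200 + 7.170·494.0) / 162.2 = 3638/162.2 = 22.43 µg/L.
7.5%/h lost → k = −ln(1 − 0.075) = 0.07796 h⁻¹.
Set 22.43·exp(−k·t) = 13 → t = ln(22.43/13)/k = 25190 s = 6.999 h.
Distance = v·t = 0.12·25190 = 3023 m = 3.023 km.

3.02 km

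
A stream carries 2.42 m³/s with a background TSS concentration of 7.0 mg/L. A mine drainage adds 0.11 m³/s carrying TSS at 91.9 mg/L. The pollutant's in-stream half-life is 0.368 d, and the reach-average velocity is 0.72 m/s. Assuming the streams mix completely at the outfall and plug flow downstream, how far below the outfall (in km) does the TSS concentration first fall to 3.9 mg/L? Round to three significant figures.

33.3 km

Flow-weighted average: C = (2.420·7.000 + 0.1100·91.90) / 2.530 = 27.05/2.530 = 10.69 mg/L.
Half-life 0.368 d → k = ln 2 / 0.368 = 1.884 d⁻¹.
Set 10.69·exp(−k·t) = 3.9 → t = ln(10.69/3.9)/k = 46260 s = 12.85 h.
Distance = v·t = 0.72·46260 = 33310 m = 33.31 km.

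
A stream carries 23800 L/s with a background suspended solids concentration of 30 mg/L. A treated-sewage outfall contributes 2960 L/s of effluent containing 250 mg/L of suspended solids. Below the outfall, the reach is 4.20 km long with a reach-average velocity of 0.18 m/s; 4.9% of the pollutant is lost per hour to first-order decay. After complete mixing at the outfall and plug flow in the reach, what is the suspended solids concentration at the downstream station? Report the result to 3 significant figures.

39.2 mg/L

Mixed concentration C = ΣQC/ΣQ = (23800·30.00 + 2960·250.0) / 26760 = 1454000/26760 = 54.33 mg/L.
Travel time t = 4.20·1000 / 0.18 = 23330 s = 6.481 h.
4.9%/h lost → k = −ln(1 − 0.049) = 0.05024 h⁻¹.
After decay, C = 54.33 × e^(−kt) = 54.33 × 0.7221 = 39.23 mg/L.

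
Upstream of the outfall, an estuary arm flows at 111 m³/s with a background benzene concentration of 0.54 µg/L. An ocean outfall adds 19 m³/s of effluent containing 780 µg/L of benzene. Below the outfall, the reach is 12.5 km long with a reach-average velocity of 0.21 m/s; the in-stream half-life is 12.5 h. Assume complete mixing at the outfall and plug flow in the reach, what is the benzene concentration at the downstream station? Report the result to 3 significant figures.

Mixed concentration C = ΣQC/ΣQ = (111.0·0.5400 + 19.00·780.0) / 130.0 = 14880/130.0 = 114.5 µg/L.
Travel time t = 12.5·1000 / 0.21 = 59520 s = 16.53 h.
Half-life 12.5 h → k = ln 2 / 12.5 = 0.05545 h⁻¹ = 1.331 d⁻¹.
After decay, C = 114.5 × e^(−kt) = 114.5 × 0.3998 = 45.76 µg/L.

45.8 µg/L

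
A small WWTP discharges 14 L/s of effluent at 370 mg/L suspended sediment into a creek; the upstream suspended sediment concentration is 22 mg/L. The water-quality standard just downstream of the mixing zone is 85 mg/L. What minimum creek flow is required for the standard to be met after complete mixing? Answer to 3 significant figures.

63.3 L/s

Set C_mix = 85: (Q·22.00 + 14.00·370.0) / (Q + 14.00) = 85
→ Q = 14.00·(370.0 − 85)/(85 − 22.00) = 63.33 L/s.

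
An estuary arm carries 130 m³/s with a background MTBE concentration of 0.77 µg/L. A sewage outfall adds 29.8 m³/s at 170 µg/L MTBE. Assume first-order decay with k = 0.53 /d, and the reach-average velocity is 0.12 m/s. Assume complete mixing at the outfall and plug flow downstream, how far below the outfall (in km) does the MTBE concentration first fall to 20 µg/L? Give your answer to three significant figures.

Flow-weighted average: C = (130.0·0.7700 + 29.80·170.0) / 159.8 = 5166/159.8 = 32.33 µg/L.
Set 32.33·exp(−k·t) = 20 → t = ln(32.33/20)/k = 78280 s = 21.75 h.
Distance = v·t = 0.12·78280 = 9394 m = 9.394 km.

9.39 km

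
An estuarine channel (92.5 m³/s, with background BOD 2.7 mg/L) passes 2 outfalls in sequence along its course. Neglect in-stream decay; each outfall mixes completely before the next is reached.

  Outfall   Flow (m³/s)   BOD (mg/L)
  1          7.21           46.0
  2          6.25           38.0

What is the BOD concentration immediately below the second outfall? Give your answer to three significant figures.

After outfall 1: Q = 92.50 + 7.210 = 99.71 m³/s; C = (92.50·2.700 + 7.210·46.00)/99.71 = 5.831 mg/L.
After outfall 2: Q = 99.71 + 6.250 = 106.0 m³/s; C = (99.71·5.831 + 6.250·38.00)/106.0 = 7.728 mg/L.

7.73 mg/L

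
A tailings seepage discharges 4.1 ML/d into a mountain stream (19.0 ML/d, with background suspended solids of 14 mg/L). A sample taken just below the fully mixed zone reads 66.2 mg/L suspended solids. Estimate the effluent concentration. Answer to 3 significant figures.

308 mg/L

Mass balance: 19.00·14.00 + 4.100·Cₑ = 23.10·66.20
→ Cₑ = (23.10·66.20 − 19.00·14.00) / 4.100 = 308.1 mg/L.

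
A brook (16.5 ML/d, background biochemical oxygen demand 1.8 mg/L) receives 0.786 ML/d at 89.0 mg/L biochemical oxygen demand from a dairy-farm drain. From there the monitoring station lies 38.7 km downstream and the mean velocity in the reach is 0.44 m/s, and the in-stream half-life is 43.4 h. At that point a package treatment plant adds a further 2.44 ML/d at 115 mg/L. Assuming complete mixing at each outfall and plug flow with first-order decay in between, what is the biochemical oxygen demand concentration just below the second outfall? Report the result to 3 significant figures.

17.6 mg/L

Mixed concentration C = ΣQC/ΣQ = (16.50·1.800 + 0.7860·89.00) / 17.29 = 99.65/17.29 = 5.765 mg/L; combined flow 17.29 ML/d.
Travel time t = 38.7·1000 / 0.44 = 87950 s = 24.43 h.
Half-life 43.4 h → k = ln 2 / 43.4 = 0.01597 h⁻¹ = 0.3833 d⁻¹.
Decay over the reach: 5.765·exp(−kt) = 5.765·0.6769 = 3.902 mg/L.
Second outfall: C = (17.29·3.902 + 2.440·115.0)/19.73 = 17.64 mg/L.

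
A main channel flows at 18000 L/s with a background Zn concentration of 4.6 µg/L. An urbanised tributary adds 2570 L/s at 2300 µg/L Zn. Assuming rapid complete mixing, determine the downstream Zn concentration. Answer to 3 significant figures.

291 µg/L

Mixed concentration C = ΣQC/ΣQ = (18000·4.600 + 2570·2300) / 20570 = 5994000/20570 = 291.4 µg/L.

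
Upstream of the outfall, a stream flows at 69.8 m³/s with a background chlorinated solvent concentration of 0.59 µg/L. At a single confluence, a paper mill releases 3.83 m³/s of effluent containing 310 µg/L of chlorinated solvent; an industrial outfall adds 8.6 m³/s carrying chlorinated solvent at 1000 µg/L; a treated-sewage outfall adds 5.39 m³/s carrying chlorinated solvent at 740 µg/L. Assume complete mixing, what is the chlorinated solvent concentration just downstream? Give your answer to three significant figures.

Flow-weighted average: C = (69.80·0.5900 + 3.830·310.0 + 8.600·1000 + 5.390·740.0) / 87.62 = 13820/87.62 = 157.7 µg/L.

158 µg/L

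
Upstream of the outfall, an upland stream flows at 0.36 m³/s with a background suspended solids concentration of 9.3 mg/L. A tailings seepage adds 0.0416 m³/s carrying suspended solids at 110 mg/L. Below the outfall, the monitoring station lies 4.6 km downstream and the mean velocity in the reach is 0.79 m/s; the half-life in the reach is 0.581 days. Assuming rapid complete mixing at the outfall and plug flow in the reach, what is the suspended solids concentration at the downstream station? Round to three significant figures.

18.2 mg/L

Mixed concentration C = ΣQC/ΣQ = (0.3600·9.300 + 0.04160·110.0) / 0.4016 = 7.924/0.4016 = 19.73 mg/L.
Travel time t = 4.6·1000 / 0.79 = 5823 s = 1.617 h.
Half-life 0.581 d → k = ln 2 / 0.581 = 1.193 d⁻¹.
First-order decay: C = 19.73·exp(−k·t) = 19.73·0.9227 = 18.21 mg/L.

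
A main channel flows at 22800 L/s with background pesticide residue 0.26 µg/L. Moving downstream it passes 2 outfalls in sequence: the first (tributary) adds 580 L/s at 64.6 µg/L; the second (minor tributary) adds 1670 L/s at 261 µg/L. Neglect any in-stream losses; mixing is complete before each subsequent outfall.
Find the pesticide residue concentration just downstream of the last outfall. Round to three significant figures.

19.1 µg/L

Outfall 1: combined Q = 23380 L/s; C = (22800·0.2600 + 580.0·64.60)/23380 = 1.856 µg/L.
Outfall 2: combined Q = 25050 L/s; C = (23380·1.856 + 1670·261.0)/25050 = 19.13 µg/L.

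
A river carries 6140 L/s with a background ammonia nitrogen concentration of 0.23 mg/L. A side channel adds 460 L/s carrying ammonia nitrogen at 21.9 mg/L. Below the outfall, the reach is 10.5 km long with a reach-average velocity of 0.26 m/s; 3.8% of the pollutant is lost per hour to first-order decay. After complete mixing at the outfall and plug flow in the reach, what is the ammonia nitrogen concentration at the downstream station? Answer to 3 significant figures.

1.13 mg/L

Mixed concentration C = ΣQC/ΣQ = (6140·0.2300 + 460.0·21.90) / 6600 = 11490/6600 = 1.740 mg/L.
Travel time t = 10.5·1000 / 0.26 = 40380 s = 11.22 h.
3.8%/h lost → k = −ln(1 − 0.038) = 0.03874 h⁻¹.
Applying C = C₀e^(−kt): 1.740 × 0.6475 = 1.127 mg/L.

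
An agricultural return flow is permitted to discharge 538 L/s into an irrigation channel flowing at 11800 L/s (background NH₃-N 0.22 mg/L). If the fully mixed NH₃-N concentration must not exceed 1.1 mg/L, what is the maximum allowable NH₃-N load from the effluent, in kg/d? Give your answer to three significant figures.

Mass balance at the limit: 11800·0.2200 + 538.0·Cₑ = 12340·1.1 → Cₑ = 20.40 mg/L.
538.0 L/s = 0.5380 m³/s. Load = 0.5380 m³/s × 20.40 g/m³ × 86 400 s/d = 948.3 kg/d.

948 kg/d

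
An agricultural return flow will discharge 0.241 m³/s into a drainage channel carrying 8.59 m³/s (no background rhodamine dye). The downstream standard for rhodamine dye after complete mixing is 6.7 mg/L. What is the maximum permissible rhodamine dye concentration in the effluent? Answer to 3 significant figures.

246 mg/L

At the limit, (Qr·Cr + Qe·Cₑ)/(Qr + Qe) = 6.7:
Cₑ = (8.831·6.7 − 8.590·0) / 0.2410 = 245.5 mg/L.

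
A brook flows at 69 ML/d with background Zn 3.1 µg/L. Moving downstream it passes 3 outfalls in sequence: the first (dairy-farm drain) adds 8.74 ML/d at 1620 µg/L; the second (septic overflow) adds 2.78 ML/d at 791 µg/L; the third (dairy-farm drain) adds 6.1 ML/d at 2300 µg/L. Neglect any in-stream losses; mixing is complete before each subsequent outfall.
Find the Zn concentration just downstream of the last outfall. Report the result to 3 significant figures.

353 µg/L

Below outfall 1: Q → 77.74 ML/d, C = (69.00·3.100 + 8.740·1620)/77.74 = 184.9 µg/L.
Below outfall 2: Q → 80.52 ML/d, C = (77.74·184.9 + 2.780·791.0)/80.52 = 205.8 µg/L.
Below outfall 3: Q → 86.62 ML/d, C = (80.52·205.8 + 6.100·2300)/86.62 = 353.3 µg/L.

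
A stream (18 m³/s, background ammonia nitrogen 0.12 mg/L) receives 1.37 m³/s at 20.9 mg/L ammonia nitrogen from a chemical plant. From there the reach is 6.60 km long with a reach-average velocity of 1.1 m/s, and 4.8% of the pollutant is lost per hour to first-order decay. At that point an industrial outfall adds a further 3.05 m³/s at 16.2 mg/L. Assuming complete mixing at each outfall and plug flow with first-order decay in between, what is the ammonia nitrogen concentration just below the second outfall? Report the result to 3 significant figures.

3.47 mg/L

Mass balance: C = (18.00·0.1200 + 1.370·20.90) / 19.37 = 30.79/19.37 = 1.590 mg/L; combined flow 19.37 m³/s.
Travel time t = 6.60·1000 / 1.1 = 6000 s = 1.667 h.
4.8%/h lost → k = −ln(1 − 0.048) = 0.04919 h⁻¹.
First-order decay: C = 1.590·exp(−k·t) = 1.590·0.9213 = 1.465 mg/L.
At the second outfall, C = (19.37·1.465 + 3.050·16.20) / (19.37 + 3.050) = 3.469 mg/L.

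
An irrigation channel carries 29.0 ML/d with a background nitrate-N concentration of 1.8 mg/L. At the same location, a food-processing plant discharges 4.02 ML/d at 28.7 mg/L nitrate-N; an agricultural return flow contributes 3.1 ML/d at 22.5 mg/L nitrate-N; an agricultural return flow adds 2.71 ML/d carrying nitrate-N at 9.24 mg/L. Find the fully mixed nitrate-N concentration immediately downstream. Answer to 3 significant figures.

6.76 mg/L

Conservation of mass: C = (29.00·1.800 + 4.020·28.70 + 3.100·22.50 + 2.710·9.240) / 38.83 = 262.4/38.83 = 6.757 mg/L.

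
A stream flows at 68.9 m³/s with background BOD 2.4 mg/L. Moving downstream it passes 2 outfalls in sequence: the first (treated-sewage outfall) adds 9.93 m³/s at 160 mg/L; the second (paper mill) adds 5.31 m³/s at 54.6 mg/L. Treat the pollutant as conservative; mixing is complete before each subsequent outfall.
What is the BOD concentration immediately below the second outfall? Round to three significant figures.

Below outfall 1: Q → 78.83 m³/s, C = (68.90·2.400 + 9.930·160.0)/78.83 = 22.25 mg/L.
Below outfall 2: Q → 84.14 m³/s, C = (78.83·22.25 + 5.310·54.60)/84.14 = 24.29 mg/L.

24.3 mg/L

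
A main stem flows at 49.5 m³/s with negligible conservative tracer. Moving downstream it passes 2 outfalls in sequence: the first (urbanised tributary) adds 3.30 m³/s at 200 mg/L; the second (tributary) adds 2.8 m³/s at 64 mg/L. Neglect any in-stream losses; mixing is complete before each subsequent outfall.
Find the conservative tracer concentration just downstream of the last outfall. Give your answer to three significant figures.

Below outfall 1: Q → 52.80 m³/s, C = (49.50·0 + 3.300·200.0)/52.80 = 12.50 mg/L.
Below outfall 2: Q → 55.60 m³/s, C = (52.80·12.50 + 2.800·64.00)/55.60 = 15.09 mg/L.

15.1 mg/L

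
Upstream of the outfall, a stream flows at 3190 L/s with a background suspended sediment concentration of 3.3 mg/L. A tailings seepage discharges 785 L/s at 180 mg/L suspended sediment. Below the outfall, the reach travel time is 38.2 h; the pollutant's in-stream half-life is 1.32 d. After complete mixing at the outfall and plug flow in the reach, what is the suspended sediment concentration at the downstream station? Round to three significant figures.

Conservation of mass: C = (3190·3.300 + 785.0·180.0) / 3975 = 151800/3975 = 38.20 mg/L.
Half-life 1.32 d → k = ln 2 / 1.32 = 0.5251 d⁻¹.
First-order decay: C = 38.20·exp(−k·t) = 38.20·0.4335 = 16.56 mg/L.

16.6 mg/L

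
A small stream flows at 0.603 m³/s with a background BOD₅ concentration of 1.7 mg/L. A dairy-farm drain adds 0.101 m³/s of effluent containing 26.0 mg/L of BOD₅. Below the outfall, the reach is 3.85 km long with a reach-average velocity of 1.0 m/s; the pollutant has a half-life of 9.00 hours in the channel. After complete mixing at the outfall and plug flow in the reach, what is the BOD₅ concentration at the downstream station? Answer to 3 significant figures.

After mixing, C = (0.6030·1.700 + 0.1010·26.00) / 0.7040 = 3.651/0.7040 = 5.186 mg/L.
Travel time t = 3.85·1000 / 1.0 = 3850 s = 1.069 h.
Half-life 9.00 h → k = ln 2 / 9.00 = 0.07702 h⁻¹ = 1.848 d⁻¹.
First-order decay: C = 5.186·exp(−k·t) = 5.186·0.9209 = 4.776 mg/L.

4.78 mg/L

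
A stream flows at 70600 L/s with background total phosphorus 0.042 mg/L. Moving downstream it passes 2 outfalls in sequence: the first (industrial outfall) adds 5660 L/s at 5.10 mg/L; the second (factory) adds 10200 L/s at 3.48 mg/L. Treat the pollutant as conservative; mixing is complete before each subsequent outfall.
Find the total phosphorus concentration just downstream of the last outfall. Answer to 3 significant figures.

After outfall 1: Q = 70600 + 5660 = 76260 L/s; C = (70600·0.04200 + 5660·5.100)/76260 = 0.4174 mg/L.
After outfall 2: Q = 76260 + 10200 = 86460 L/s; C = (76260·0.4174 + 10200·3.480)/86460 = 0.7787 mg/L.

0.779 mg/L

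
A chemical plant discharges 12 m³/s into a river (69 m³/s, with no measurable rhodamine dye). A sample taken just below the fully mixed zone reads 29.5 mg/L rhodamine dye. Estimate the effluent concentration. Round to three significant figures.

Mass balance: 69.00·0 + 12.00·Cₑ = 81.00·29.50
→ Cₑ = (81.00·29.50 − 69.00·0) / 12.00 = 199.1 mg/L.

199 mg/L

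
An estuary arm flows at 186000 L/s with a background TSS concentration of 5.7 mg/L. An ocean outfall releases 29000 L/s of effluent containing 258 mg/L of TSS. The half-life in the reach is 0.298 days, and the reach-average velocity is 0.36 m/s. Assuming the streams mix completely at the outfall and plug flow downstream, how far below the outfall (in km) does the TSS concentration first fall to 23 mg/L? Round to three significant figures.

7.31 km

After mixing, C = (186000·5.700 + 29000·258.0) / 215000 = 8542000/215000 = 39.73 mg/L.
Half-life 0.298 d → k = ln 2 / 0.298 = 2.326 d⁻¹.
Set 39.73·exp(−k·t) = 23 → t = ln(39.73/23)/k = 20310 s = 5.640 h.
Distance = v·t = 0.36·20310 = 7310 m = 7.310 km.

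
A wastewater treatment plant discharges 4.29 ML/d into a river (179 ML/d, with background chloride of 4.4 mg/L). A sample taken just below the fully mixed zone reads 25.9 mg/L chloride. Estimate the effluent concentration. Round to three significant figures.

923 mg/L

Mass balance: 179.0·4.400 + 4.290·Cₑ = 183.3·25.90
→ Cₑ = (183.3·25.90 − 179.0·4.400) / 4.290 = 923.0 mg/L.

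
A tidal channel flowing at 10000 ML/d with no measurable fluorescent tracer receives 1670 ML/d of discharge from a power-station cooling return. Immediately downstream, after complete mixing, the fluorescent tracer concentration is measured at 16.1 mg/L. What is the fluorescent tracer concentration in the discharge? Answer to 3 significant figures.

113 mg/L

Mass balance: 10000·0 + 1670·Cₑ = 11670·16.10
→ Cₑ = (11670·16.10 − 10000·0) / 1670 = 112.5 mg/L.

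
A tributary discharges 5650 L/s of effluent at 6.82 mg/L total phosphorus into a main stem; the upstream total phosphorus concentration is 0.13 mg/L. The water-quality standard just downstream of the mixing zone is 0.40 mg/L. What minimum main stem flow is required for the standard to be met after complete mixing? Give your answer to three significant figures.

134000 L/s

Set C_mix = 0.40: (Q·0.1300 + 5650·6.820) / (Q + 5650) = 0.40
→ Q = 5650·(6.820 − 0.40)/(0.40 − 0.1300) = 134300 L/s.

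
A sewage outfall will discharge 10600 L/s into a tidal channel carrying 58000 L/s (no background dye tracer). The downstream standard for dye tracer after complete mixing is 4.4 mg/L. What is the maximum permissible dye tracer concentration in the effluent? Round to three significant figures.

28.5 mg/L

At the limit, (Qr·Cr + Qe·Cₑ)/(Qr + Qe) = 4.4:
Cₑ = (68600·4.4 − 58000·0) / 10600 = 28.48 mg/L.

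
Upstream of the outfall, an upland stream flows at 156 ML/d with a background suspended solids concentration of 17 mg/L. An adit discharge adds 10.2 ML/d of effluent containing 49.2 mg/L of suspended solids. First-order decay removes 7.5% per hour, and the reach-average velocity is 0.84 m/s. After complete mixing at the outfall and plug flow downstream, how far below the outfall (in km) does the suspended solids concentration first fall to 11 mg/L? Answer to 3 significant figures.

21.2 km

Mixed concentration C = ΣQC/ΣQ = (156.0·17.00 + 10.20·49.20) / 166.2 = 3154/166.2 = 18.98 mg/L.
7.5%/h lost → k = −ln(1 − 0.075) = 0.07796 h⁻¹.
Set 18.98·exp(−k·t) = 11 → t = ln(18.98/11)/k = 25180 s = 6.994 h.
Distance = v·t = 0.84·25180 = 21150 m = 21.15 km.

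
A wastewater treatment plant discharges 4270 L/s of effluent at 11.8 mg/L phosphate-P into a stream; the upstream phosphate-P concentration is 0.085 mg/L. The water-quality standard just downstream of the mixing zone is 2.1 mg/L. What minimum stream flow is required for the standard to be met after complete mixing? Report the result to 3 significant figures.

Set C_mix = 2.1: (Q·0.08500 + 4270·11.80) / (Q + 4270) = 2.1
→ Q = 4270·(11.80 − 2.1)/(2.1 − 0.08500) = 20560 L/s.

20600 L/s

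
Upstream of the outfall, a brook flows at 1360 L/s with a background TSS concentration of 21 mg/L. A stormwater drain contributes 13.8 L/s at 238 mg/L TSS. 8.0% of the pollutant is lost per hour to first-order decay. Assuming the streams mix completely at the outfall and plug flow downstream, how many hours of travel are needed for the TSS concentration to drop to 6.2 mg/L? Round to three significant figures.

Conservation of mass: C = (1360·21.00 + 13.80·238.0) / 1374 = 31840/1374 = 23.18 mg/L.
8.0%/h lost → k = −ln(1 − 0.08) = 0.08338 h⁻¹.
23.18·exp(−k·t) = 6.2 → t = ln(23.18/6.2)/k = 56940 s = 15.82 h.

15.8 h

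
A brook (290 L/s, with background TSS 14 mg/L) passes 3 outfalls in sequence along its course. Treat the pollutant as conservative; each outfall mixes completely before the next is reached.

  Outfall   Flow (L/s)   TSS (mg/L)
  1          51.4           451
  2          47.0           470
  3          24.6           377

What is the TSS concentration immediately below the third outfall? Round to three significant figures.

142 mg/L

Below outfall 1: Q → 341.4 L/s, C = (290.0·14.00 + 51.40·451.0)/341.4 = 79.79 mg/L.
Below outfall 2: Q → 388.4 L/s, C = (341.4·79.79 + 47.00·470.0)/388.4 = 127.0 mg/L.
Below outfall 3: Q → 413.0 L/s, C = (388.4·127.0 + 24.60·377.0)/413.0 = 141.9 mg/L.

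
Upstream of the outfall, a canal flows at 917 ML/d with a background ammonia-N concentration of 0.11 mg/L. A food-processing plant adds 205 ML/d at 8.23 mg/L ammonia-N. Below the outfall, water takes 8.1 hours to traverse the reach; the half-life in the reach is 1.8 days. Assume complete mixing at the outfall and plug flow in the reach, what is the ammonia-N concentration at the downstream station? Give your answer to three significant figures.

Conservation of mass: C = (917.0·0.1100 + 205.0·8.230) / 1122 = 1788/1122 = 1.594 mg/L.
Half-life 1.8 d → k = ln 2 / 1.8 = 0.3851 d⁻¹.
After decay, C = 1.594 × e^(−kt) = 1.594 × 0.8781 = 1.399 mg/L.

1.40 mg/L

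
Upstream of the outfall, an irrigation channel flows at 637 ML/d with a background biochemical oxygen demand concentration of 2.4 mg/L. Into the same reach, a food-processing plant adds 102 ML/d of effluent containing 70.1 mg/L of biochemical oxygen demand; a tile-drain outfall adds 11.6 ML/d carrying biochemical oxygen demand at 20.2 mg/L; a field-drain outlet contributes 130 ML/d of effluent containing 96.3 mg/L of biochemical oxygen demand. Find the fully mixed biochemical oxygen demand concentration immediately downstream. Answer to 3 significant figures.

Mixed concentration C = ΣQC/ΣQ = (637.0·2.400 + 102.0·70.10 + 11.60·20.20 + 130.0·96.30) / 880.6 = 21430/880.6 = 24.34 mg/L.

24.3 mg/L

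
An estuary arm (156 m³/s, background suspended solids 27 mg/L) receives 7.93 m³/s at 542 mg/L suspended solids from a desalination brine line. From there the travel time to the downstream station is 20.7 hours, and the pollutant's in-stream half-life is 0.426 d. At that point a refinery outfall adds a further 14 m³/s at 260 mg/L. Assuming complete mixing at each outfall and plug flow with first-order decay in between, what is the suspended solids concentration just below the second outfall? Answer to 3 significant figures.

After mixing, C = (156.0·27.00 + 7.930·542.0) / 163.9 = 8510/163.9 = 51.91 mg/L; combined flow 163.9 m³/s.
Half-life 0.426 d → k = ln 2 / 0.426 = 1.627 d⁻¹.
After decay, C = 51.91 × e^(−kt) = 51.91 × 0.2458 = 12.76 mg/L.
Second outfall: C = (163.9·12.76 + 14.00·260.0)/177.9 = 32.21 mg/L.

32.2 mg/L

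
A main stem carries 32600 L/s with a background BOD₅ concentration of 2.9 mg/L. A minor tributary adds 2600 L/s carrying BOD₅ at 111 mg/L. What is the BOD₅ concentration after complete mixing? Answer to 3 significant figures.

10.9 mg/L

Mass balance: C = (32600·2.900 + 2600·111.0) / 35200 = 383100/35200 = 10.88 mg/L.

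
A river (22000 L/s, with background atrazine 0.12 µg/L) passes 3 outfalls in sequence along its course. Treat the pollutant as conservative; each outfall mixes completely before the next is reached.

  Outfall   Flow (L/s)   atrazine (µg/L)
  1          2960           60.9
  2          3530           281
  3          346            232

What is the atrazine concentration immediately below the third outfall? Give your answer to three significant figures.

43.5 µg/L

Outfall 1: combined Q = 24960 L/s; C = (22000·0.1200 + 2960·60.90)/24960 = 7.328 µg/L.
Outfall 2: combined Q = 28490 L/s; C = (24960·7.328 + 3530·281.0)/28490 = 41.24 µg/L.
Outfall 3: combined Q = 28840 L/s; C = (28490·41.24 + 346.0·232.0)/28840 = 43.53 µg/L.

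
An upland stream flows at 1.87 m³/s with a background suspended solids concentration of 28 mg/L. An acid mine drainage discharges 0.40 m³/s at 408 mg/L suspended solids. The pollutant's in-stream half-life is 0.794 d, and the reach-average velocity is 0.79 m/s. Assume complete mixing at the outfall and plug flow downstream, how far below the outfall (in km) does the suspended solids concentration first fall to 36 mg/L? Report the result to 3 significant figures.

Flow-weighted average: C = (1.870·28.00 + 0.4000·408.0) / 2.270 = 215.6/2.270 = 94.96 mg/L.
Half-life 0.794 d → k = ln 2 / 0.794 = 0.8730 d⁻¹.
Set 94.96·exp(−k·t) = 36 → t = ln(94.96/36)/k = 96000 s = 26.67 h.
Distance = v·t = 0.79·96000 = 75840 m = 75.84 km.

75.8 km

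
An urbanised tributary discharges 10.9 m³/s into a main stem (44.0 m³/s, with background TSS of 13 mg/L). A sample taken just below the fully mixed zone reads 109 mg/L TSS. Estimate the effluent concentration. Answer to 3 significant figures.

497 mg/L

Mass balance: 44.00·13.00 + 10.90·Cₑ = 54.90·109.0
→ Cₑ = (54.90·109.0 − 44.00·13.00) / 10.90 = 496.5 mg/L.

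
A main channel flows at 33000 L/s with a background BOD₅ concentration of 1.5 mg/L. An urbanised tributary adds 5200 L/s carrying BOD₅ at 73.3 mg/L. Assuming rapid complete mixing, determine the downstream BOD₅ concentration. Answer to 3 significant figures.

11.3 mg/L

Conservation of mass: C = (33000·1.500 + 5200·73.30) / 38200 = 430700/38200 = 11.27 mg/L.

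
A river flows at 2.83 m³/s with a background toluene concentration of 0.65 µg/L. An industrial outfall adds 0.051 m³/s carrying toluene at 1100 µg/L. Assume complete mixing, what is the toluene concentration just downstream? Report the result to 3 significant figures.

Conservation of mass: C = (2.830·0.6500 + 0.05100·1100) / 2.881 = 57.94/2.881 = 20.11 µg/L.

20.1 µg/L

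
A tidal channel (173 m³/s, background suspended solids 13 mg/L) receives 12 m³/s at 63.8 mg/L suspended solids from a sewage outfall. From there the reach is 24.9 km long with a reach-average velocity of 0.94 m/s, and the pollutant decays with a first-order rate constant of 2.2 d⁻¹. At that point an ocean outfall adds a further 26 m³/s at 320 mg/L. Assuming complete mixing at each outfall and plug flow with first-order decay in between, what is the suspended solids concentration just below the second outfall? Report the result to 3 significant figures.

46.7 mg/L

Flow-weighted average: C = (173.0·13.00 + 12.00·63.80) / 185.0 = 3015/185.0 = 16.30 mg/L; combined flow 185.0 m³/s.
Travel time t = 24.9·1000 / 0.94 = 26490 s = 7.358 h.
Applying C = C₀e^(−kt): 16.30 × 0.5094 = 8.301 mg/L.
At the second outfall, C = (185.0·8.301 + 26.00·320.0) / (185.0 + 26.00) = 46.71 mg/L.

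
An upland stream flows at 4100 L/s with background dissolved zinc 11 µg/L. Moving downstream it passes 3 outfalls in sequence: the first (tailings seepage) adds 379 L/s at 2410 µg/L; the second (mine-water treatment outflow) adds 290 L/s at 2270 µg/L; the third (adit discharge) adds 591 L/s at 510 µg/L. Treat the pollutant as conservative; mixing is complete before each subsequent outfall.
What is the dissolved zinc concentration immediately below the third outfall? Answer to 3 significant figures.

358 µg/L

Outfall 1: combined Q = 4479 L/s; C = (4100·11.00 + 379.0·2410)/4479 = 214.0 µg/L.
Outfall 2: combined Q = 4769 L/s; C = (4479·214.0 + 290.0·2270)/4769 = 339.0 µg/L.
Outfall 3: combined Q = 5360 L/s; C = (4769·339.0 + 591.0·510.0)/5360 = 357.9 µg/L.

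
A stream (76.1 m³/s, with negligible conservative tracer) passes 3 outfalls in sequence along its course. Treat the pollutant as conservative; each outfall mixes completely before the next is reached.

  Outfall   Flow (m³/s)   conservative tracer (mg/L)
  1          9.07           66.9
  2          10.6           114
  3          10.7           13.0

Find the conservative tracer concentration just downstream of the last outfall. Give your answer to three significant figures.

After outfall 1: Q = 76.10 + 9.070 = 85.17 m³/s; C = (76.10·0 + 9.070·66.90)/85.17 = 7.124 mg/L.
After outfall 2: Q = 85.17 + 10.60 = 95.77 m³/s; C = (85.17·7.124 + 10.60·114.0)/95.77 = 18.95 mg/L.
After outfall 3: Q = 95.77 + 10.70 = 106.5 m³/s; C = (95.77·18.95 + 10.70·13.00)/106.5 = 18.36 mg/L.

18.4 mg/L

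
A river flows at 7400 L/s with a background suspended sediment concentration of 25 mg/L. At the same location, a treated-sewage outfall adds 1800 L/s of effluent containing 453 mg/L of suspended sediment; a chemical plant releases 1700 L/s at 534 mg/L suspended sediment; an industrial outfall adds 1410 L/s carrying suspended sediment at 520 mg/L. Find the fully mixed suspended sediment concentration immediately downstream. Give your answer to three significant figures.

215 mg/L

Mass balance: C = (7400·25.00 + 1800·453.0 + 1700·534.0 + 1410·520.0) / 12310 = 2641000/12310 = 214.6 mg/L.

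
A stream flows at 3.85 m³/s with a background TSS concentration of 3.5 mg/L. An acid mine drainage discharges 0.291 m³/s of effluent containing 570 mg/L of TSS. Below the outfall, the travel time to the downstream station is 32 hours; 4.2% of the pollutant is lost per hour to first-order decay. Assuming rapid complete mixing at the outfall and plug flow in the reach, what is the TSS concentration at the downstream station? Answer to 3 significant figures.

Mass balance: C = (3.850·3.500 + 0.2910·570.0) / 4.141 = 179.3/4.141 = 43.31 mg/L.
4.2%/h lost → k = −ln(1 − 0.042) = 0.04291 h⁻¹.
After decay, C = 43.31 × e^(−kt) = 43.31 × 0.2533 = 10.97 mg/L.

11.0 mg/L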